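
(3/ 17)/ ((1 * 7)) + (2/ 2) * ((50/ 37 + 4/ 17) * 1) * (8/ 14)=4103/ 4403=0.93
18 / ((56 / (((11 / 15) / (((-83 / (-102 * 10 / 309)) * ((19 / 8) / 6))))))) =26928 / 1137017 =0.02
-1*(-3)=3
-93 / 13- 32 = -509 / 13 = -39.15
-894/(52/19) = -8493/26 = -326.65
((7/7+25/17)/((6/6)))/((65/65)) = 42/17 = 2.47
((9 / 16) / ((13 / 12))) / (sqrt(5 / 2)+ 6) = 81 / 871 -27 * sqrt(10) / 3484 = 0.07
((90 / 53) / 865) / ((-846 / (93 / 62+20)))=-43 / 861886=-0.00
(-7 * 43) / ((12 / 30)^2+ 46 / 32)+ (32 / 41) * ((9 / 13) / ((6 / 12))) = -63805136 / 340587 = -187.34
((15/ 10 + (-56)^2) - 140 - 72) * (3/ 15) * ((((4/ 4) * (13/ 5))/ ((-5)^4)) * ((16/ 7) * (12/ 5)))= 7302048/ 546875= 13.35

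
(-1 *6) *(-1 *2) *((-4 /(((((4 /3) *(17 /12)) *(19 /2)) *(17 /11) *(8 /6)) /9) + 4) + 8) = 726552 /5491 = 132.32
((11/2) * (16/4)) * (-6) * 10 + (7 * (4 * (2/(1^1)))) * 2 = -1208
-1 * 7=-7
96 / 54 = 16 / 9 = 1.78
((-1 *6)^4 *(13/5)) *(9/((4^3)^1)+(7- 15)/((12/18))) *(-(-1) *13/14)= -10389951/280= -37106.97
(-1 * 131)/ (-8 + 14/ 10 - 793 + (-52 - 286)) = 655/ 5688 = 0.12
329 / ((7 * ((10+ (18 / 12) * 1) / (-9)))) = -846 / 23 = -36.78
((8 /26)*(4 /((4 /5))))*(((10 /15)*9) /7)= 120 /91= 1.32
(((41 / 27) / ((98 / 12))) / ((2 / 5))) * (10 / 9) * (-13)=-26650 / 3969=-6.71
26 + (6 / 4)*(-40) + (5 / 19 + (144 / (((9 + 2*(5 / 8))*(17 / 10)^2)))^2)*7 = 133.26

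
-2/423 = -0.00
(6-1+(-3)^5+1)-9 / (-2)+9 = -447 / 2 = -223.50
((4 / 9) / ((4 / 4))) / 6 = 2 / 27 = 0.07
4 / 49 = 0.08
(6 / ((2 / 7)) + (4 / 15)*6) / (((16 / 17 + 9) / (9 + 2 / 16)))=140233 / 6760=20.74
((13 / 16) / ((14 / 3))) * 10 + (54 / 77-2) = 545 / 1232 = 0.44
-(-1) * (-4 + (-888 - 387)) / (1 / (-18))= 23022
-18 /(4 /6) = -27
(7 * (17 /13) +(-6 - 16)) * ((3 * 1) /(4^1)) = -501 /52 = -9.63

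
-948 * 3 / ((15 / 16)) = -15168 / 5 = -3033.60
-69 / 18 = -23 / 6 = -3.83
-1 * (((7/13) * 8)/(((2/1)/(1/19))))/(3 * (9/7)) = -196/6669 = -0.03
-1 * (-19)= 19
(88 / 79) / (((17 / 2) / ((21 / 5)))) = 3696 / 6715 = 0.55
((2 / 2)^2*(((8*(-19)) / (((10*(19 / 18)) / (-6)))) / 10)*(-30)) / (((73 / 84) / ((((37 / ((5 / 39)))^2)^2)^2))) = -2046515019676363450353855852864 / 142578125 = -14353639590058877898372.25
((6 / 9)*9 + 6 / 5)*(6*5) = 216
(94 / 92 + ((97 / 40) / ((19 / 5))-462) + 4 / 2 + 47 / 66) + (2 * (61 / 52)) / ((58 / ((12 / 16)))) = -39805262207 / 86987472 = -457.60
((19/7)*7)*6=114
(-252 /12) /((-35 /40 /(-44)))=-1056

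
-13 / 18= -0.72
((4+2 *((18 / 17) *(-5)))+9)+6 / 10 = 256 / 85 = 3.01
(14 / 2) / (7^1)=1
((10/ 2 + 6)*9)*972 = 96228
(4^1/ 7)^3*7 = 64/ 49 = 1.31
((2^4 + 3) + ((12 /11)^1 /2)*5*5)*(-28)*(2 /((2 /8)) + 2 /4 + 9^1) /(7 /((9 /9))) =-25130 /11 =-2284.55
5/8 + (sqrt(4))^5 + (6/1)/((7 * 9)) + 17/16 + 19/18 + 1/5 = 176593/5040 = 35.04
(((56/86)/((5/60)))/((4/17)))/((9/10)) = 4760/129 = 36.90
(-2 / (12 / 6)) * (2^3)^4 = -4096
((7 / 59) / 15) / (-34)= -7 / 30090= -0.00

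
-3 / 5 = -0.60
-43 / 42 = -1.02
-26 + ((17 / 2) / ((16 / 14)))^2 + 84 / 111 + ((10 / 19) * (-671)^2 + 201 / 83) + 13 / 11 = 38942086965471 / 164310784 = 237002.62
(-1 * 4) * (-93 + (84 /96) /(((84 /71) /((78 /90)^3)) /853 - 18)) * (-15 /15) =-372.19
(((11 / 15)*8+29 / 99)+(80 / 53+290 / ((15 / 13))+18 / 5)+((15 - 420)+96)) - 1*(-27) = -508897 / 26235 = -19.40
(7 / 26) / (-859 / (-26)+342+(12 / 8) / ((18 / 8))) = 21 / 29305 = 0.00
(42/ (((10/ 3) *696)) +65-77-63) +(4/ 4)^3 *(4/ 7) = -604213/ 8120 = -74.41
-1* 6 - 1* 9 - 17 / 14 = -227 / 14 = -16.21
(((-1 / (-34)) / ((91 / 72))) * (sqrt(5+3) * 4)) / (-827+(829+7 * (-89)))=-32 * sqrt(2) / 106743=-0.00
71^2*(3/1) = 15123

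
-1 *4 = -4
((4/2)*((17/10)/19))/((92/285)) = 51/92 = 0.55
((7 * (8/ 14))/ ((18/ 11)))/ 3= 22/ 27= 0.81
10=10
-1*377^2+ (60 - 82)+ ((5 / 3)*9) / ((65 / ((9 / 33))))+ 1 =-20327441 / 143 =-142149.94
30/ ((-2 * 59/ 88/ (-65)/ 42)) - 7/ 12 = 43242787/ 708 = 61077.38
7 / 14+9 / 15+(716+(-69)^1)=6481 / 10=648.10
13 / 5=2.60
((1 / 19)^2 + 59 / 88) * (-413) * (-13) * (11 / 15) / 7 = 5467943 / 14440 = 378.67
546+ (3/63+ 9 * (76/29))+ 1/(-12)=462475/812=569.55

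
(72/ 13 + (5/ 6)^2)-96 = -42011/ 468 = -89.77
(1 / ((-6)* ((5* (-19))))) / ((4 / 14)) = 7 / 1140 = 0.01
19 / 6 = 3.17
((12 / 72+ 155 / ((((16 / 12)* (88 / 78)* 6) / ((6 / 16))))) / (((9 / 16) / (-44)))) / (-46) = 55813 / 4968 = 11.23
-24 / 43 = -0.56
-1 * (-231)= 231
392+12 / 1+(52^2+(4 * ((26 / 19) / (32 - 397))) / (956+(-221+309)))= 5625588754 / 1810035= 3108.00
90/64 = 45/32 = 1.41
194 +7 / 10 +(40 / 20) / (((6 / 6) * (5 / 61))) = 2191 / 10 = 219.10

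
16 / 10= 8 / 5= 1.60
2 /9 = 0.22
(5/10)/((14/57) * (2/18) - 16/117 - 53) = -6669/708374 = -0.01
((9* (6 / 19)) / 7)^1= 54 / 133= 0.41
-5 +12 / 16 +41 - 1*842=-3221 / 4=-805.25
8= 8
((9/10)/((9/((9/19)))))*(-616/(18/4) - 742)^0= 9/190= 0.05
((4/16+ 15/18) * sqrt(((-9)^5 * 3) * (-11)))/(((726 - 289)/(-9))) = -9477 * sqrt(33)/1748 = -31.14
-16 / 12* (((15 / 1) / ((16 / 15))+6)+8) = -449 / 12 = -37.42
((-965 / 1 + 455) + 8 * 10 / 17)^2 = 73788100 / 289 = 255322.15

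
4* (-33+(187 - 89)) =260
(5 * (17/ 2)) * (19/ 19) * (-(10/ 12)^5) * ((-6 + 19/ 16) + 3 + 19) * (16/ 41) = -73046875/ 637632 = -114.56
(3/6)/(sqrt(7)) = sqrt(7)/14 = 0.19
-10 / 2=-5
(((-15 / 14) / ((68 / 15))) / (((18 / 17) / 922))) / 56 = -11525 / 3136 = -3.68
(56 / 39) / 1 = 56 / 39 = 1.44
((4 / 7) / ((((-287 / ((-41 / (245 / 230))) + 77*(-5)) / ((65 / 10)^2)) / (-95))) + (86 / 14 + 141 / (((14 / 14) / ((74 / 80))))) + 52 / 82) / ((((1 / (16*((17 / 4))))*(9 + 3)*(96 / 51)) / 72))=8255454409777 / 265830880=31055.29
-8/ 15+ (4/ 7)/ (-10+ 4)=-22/ 35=-0.63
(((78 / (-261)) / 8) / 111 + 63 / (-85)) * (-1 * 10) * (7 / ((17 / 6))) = 17042683 / 930291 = 18.32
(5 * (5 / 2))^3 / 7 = 15625 / 56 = 279.02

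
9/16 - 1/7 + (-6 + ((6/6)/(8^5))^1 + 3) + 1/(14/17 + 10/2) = -54695243/22708224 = -2.41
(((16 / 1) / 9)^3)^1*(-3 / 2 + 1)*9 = -2048 / 81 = -25.28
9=9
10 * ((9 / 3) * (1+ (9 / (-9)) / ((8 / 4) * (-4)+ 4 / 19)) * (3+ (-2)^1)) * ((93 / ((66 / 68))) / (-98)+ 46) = 60788835 / 39886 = 1524.06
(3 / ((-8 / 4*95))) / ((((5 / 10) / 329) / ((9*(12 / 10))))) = -53298 / 475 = -112.21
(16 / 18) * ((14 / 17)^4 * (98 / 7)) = 4302592 / 751689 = 5.72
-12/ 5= -2.40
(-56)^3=-175616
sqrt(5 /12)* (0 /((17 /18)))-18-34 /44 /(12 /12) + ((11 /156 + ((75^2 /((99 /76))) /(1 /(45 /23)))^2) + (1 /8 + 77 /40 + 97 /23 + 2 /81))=24055287223943938 /337007385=71379110.06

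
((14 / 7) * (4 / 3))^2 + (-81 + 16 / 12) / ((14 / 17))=-11293 / 126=-89.63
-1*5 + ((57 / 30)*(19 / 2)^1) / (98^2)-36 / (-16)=-527859 / 192080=-2.75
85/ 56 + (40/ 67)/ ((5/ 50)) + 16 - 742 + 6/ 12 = -2693981/ 3752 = -718.01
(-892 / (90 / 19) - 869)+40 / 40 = -47534 / 45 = -1056.31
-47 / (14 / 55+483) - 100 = -2660485 / 26579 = -100.10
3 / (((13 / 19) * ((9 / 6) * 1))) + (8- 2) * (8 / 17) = 1270 / 221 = 5.75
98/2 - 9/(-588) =49.02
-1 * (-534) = 534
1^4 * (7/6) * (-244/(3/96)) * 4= -109312/3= -36437.33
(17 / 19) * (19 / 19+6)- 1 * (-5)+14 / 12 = 1417 / 114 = 12.43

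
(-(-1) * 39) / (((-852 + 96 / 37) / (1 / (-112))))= 481 / 1173312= 0.00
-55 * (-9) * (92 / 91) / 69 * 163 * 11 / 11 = 107580 / 91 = 1182.20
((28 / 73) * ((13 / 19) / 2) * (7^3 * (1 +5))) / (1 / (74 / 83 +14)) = 462951216 / 115121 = 4021.43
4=4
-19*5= -95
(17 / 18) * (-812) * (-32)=220864 / 9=24540.44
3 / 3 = 1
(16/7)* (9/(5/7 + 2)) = 144/19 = 7.58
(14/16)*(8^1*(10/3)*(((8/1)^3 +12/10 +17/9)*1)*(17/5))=5516602/135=40863.72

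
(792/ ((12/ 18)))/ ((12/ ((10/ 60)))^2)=11/ 48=0.23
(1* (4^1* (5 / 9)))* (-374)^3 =-1046272480 / 9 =-116252497.78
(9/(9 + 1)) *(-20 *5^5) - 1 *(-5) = -56245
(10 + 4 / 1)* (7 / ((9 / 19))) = 1862 / 9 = 206.89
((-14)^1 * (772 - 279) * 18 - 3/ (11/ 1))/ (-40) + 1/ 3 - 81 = 3993317/ 1320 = 3025.24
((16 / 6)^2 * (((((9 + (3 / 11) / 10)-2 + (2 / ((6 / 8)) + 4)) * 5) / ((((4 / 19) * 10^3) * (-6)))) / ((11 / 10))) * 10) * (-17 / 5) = 2919274 / 245025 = 11.91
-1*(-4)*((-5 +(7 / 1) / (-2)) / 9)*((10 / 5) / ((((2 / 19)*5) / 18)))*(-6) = 7752 / 5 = 1550.40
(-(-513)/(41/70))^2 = 1289528100/1681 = 767119.63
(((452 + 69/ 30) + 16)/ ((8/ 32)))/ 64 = 4703/ 160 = 29.39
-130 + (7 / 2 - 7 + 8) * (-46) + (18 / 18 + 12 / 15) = -1676 / 5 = -335.20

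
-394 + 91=-303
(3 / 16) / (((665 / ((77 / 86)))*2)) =33 / 261440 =0.00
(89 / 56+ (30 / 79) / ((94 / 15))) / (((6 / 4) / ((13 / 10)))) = 4459741 / 3118920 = 1.43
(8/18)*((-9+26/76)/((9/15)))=-6.41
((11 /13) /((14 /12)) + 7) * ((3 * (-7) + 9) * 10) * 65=-60257.14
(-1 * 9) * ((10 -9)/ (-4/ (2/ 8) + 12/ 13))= 0.60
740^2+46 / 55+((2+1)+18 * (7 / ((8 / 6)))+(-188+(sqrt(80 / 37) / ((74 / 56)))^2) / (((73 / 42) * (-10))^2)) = 81311975681547257 / 148461410350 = 547697.72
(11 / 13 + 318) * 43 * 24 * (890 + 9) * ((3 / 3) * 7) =26919188520 / 13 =2070706809.23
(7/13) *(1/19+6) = 805/247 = 3.26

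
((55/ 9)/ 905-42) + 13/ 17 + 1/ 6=-2274253/ 55386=-41.06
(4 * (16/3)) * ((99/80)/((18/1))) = 22/15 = 1.47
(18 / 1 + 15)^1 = 33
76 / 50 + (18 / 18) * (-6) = -112 / 25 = -4.48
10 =10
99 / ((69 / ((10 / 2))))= 165 / 23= 7.17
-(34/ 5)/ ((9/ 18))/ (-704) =17/ 880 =0.02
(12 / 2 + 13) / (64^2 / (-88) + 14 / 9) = -1881 / 4454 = -0.42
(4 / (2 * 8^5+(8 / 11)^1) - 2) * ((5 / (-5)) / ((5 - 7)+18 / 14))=-2523087 / 901130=-2.80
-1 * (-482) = 482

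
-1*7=-7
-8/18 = -4/9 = -0.44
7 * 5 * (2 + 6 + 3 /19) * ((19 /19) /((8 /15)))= 81375 /152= 535.36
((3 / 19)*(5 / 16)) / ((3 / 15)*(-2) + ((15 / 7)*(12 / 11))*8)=5775 / 2141984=0.00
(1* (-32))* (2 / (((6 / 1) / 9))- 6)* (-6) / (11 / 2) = -1152 / 11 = -104.73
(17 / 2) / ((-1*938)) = -17 / 1876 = -0.01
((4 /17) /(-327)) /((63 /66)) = -88 /116739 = -0.00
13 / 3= 4.33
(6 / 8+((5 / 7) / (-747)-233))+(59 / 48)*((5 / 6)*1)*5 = -12668371 / 55776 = -227.13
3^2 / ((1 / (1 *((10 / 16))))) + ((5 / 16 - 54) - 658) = -706.06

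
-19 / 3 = -6.33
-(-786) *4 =3144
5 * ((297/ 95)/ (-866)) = -297/ 16454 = -0.02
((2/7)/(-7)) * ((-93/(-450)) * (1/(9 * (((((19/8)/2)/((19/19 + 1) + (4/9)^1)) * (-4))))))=2728/5655825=0.00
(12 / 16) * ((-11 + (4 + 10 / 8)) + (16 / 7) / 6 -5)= -871 / 112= -7.78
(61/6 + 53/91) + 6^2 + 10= 56.75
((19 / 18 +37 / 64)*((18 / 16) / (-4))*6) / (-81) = 941 / 27648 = 0.03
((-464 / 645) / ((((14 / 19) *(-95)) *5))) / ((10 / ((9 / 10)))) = 174 / 940625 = 0.00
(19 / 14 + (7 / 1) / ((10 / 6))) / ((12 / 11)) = 4279 / 840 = 5.09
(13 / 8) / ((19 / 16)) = 26 / 19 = 1.37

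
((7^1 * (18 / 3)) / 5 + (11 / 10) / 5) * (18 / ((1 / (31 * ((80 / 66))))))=320664 / 55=5830.25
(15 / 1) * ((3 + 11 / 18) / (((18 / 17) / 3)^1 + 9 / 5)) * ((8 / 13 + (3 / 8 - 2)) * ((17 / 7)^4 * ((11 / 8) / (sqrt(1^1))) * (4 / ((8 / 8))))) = -9761516875 / 2008608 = -4859.84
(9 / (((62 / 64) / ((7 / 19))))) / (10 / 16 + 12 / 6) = 768 / 589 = 1.30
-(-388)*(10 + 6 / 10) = 20564 / 5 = 4112.80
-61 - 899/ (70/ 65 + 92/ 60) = -206354/ 509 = -405.41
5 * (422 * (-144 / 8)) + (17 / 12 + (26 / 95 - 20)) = -43318073 / 1140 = -37998.31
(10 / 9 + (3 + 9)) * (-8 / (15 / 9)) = -944 / 15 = -62.93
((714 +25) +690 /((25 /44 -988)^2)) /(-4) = -60650810117 /328285532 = -184.75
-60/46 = -1.30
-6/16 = -3/8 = -0.38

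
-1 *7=-7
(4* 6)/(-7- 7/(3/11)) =-36/49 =-0.73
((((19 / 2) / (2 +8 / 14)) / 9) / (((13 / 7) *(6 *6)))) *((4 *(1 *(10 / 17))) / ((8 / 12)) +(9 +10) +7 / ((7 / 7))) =233681 / 1288872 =0.18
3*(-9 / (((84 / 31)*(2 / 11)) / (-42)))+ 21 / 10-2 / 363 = 16725911 / 7260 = 2303.84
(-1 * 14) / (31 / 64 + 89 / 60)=-13440 / 1889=-7.11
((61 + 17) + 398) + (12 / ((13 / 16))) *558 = 113324 / 13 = 8717.23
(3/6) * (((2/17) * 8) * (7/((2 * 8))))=0.21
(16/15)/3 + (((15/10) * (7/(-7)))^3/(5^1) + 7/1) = 481/72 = 6.68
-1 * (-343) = 343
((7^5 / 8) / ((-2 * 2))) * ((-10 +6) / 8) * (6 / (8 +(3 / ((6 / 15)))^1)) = 50421 / 496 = 101.66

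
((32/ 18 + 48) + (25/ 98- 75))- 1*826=-750553/ 882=-850.97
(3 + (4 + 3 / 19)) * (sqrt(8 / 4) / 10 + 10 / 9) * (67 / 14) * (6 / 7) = 13668 * sqrt(2) / 4655 + 91120 / 2793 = 36.78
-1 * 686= -686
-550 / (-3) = 550 / 3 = 183.33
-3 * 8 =-24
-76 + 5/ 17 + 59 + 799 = 13299/ 17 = 782.29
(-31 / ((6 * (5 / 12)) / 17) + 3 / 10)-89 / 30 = -3202 / 15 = -213.47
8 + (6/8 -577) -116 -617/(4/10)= -8907/4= -2226.75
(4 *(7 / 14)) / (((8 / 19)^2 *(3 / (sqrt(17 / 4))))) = 361 *sqrt(17) / 192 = 7.75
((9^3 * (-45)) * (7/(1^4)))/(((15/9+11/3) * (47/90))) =-31000725/376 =-82448.74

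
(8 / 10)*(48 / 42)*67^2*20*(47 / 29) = 27005824 / 203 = 133033.62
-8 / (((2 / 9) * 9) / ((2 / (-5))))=8 / 5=1.60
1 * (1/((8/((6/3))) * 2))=1/8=0.12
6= 6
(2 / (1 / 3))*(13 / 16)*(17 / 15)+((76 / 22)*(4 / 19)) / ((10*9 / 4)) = 22007 / 3960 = 5.56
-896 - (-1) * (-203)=-1099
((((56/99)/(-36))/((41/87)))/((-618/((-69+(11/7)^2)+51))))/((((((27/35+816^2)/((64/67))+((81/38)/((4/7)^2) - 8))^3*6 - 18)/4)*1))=-486093113196544000/294746797314622352338505071011094010679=-0.00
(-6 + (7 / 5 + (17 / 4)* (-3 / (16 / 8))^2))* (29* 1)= 11513 / 80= 143.91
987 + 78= 1065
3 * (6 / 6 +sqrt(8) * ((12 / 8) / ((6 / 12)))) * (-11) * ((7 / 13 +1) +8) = -24552 * sqrt(2) / 13-4092 / 13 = -2985.67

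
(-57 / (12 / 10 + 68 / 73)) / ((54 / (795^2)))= -487010375 / 1556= -312988.67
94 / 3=31.33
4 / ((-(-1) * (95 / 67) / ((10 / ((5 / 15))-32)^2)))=1072 / 95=11.28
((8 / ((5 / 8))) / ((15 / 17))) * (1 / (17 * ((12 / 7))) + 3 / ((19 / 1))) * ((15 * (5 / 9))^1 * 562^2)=3764860480 / 513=7338909.32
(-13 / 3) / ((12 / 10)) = -65 / 18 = -3.61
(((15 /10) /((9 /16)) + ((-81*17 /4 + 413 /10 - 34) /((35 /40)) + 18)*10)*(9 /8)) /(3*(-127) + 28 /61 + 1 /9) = 10.85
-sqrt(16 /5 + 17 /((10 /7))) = -sqrt(1510) /10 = -3.89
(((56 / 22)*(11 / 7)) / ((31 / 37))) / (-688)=-37 / 5332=-0.01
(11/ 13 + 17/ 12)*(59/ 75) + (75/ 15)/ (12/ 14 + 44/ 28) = 763559/ 198900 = 3.84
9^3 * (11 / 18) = 445.50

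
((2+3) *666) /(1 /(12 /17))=39960 /17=2350.59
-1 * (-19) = 19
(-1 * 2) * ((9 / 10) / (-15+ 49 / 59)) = 531 / 4180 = 0.13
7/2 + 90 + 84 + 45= 445/2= 222.50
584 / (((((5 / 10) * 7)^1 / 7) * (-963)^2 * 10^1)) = 584 / 4636845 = 0.00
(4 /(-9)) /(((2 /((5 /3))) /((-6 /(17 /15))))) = 1.96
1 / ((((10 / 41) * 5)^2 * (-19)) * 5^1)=-1681 / 237500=-0.01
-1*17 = -17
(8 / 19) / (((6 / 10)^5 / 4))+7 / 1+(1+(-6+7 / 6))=229241 / 9234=24.83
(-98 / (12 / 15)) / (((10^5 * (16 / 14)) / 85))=-5831 / 64000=-0.09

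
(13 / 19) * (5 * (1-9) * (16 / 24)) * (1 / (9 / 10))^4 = -10400000 / 373977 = -27.81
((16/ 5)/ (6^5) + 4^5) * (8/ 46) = 4976642/ 27945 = 178.09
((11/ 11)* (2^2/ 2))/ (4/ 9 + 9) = 18/ 85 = 0.21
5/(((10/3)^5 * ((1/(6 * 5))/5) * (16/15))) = 2187/1280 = 1.71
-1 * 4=-4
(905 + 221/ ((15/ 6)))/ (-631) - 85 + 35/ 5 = -251057/ 3155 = -79.57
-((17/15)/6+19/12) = -319/180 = -1.77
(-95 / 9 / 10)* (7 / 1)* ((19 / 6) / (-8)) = 2527 / 864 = 2.92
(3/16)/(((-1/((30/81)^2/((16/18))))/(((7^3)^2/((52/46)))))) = -67648175/22464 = -3011.40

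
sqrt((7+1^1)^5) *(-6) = -768 *sqrt(2) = -1086.12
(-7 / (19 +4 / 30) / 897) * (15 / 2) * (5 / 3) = -125 / 24518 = -0.01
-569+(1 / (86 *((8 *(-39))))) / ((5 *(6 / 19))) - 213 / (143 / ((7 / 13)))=-65589505757 / 115109280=-569.80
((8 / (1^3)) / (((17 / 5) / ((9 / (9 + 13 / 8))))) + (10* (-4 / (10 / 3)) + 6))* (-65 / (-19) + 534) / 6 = -1970723 / 5491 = -358.90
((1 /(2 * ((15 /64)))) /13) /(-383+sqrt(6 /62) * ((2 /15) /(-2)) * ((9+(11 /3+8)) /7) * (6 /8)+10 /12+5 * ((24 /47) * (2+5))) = -18927159440 /42016751682061+247408 * sqrt(93) /42016751682061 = -0.00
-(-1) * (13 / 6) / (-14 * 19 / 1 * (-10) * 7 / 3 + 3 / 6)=13 / 37243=0.00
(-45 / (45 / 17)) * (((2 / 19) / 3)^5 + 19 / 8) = -194346538763 / 4813536456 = -40.38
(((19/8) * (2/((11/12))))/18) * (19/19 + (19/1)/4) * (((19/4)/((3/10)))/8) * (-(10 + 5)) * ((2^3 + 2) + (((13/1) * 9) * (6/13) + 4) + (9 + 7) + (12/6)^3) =-4774225/1056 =-4521.05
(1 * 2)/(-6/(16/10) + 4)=8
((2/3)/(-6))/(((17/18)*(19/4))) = -8/323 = -0.02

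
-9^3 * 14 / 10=-1020.60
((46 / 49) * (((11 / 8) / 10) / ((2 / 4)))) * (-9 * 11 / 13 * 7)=-25047 / 1820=-13.76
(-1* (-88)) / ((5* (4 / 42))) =924 / 5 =184.80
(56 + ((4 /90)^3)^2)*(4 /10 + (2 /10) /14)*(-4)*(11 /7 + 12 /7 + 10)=-836089553365072 /678140859375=-1232.91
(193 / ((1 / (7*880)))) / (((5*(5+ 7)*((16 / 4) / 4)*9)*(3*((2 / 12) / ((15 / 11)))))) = 6004.44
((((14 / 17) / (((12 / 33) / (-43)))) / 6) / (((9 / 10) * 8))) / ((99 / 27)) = -1505 / 2448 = -0.61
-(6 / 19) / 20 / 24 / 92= -1 / 139840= -0.00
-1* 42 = -42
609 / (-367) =-609 / 367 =-1.66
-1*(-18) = 18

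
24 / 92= 6 / 23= 0.26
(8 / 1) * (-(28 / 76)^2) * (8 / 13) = -0.67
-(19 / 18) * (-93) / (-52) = -589 / 312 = -1.89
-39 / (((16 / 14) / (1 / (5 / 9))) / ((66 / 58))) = -81081 / 1160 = -69.90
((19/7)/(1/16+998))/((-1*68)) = -76/1900311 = -0.00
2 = 2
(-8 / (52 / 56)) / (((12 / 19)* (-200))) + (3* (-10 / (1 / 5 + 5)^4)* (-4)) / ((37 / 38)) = 37530187 / 158513550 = 0.24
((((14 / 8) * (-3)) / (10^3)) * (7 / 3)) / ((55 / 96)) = -147 / 6875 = -0.02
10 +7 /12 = 127 /12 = 10.58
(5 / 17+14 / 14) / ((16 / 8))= 11 / 17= 0.65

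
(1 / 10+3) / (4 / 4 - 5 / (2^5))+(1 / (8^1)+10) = 14903 / 1080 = 13.80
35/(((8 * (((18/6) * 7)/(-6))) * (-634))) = 5/2536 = 0.00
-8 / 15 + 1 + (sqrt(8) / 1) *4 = 7 / 15 + 8 *sqrt(2) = 11.78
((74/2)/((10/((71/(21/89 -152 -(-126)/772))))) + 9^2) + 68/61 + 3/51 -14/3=6138602795231/81011917725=75.77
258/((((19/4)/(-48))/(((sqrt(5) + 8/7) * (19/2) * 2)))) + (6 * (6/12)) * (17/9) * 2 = -49536 * sqrt(5) - 1188626/21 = -167367.10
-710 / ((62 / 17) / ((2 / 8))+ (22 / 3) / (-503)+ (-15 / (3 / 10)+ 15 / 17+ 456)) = -18213630 / 10811611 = -1.68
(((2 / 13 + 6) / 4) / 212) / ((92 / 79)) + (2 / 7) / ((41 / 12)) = 1634677 / 18192356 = 0.09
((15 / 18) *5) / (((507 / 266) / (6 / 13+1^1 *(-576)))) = -8292550 / 6591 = -1258.16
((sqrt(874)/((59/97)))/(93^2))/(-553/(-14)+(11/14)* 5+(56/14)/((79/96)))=53641* sqrt(874)/13626810864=0.00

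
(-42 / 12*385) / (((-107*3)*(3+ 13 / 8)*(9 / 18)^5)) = 344960 / 11877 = 29.04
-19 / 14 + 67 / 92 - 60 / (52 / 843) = -8148645 / 8372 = -973.32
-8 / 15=-0.53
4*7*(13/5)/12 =91/15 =6.07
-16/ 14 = -8/ 7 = -1.14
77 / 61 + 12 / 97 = 8201 / 5917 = 1.39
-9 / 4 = -2.25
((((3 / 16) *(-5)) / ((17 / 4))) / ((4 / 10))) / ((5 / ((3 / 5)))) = -9 / 136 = -0.07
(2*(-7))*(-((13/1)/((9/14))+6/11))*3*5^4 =17990000/33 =545151.52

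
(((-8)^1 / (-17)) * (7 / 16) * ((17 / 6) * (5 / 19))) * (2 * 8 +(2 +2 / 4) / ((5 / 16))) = 70 / 19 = 3.68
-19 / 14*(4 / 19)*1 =-2 / 7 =-0.29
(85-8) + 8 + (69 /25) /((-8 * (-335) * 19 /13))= 108205897 /1273000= 85.00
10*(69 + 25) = 940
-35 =-35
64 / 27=2.37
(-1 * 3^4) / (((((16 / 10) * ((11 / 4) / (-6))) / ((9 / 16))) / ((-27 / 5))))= -335.51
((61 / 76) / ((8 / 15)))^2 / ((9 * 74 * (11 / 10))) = 465125 / 150453248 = 0.00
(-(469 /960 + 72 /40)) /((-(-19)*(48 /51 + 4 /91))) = -3398759 /27797760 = -0.12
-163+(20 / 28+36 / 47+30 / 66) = -582895 / 3619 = -161.07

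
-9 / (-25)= 9 / 25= 0.36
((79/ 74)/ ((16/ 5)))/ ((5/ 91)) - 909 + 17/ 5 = -5325207/ 5920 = -899.53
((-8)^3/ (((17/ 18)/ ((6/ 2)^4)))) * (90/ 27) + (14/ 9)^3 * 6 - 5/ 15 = -604569841/ 4131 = -146349.51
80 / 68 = 1.18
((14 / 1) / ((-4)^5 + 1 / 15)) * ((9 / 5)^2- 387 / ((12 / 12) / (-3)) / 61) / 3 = -475524 / 4684495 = -0.10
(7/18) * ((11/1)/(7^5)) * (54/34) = 33/81634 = 0.00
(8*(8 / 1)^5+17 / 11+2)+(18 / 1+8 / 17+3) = 49025606 / 187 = 262169.02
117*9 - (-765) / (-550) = 115677 / 110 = 1051.61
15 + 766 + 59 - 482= 358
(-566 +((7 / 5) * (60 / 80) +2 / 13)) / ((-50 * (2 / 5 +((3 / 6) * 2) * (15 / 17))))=2496399 / 283400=8.81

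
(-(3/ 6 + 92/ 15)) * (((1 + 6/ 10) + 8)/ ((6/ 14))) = -11144/ 75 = -148.59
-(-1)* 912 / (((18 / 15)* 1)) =760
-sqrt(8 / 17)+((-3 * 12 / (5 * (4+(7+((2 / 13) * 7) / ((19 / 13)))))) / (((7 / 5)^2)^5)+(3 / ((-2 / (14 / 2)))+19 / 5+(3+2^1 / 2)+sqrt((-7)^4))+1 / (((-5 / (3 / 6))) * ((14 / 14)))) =14544467814237 / 314959902635 - 2 * sqrt(34) / 17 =45.49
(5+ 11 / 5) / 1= 36 / 5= 7.20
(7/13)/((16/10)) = 35/104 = 0.34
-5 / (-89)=5 / 89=0.06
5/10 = 1/2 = 0.50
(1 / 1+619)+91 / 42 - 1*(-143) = 4591 / 6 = 765.17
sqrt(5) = 2.24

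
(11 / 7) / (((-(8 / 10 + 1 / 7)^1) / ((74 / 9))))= -370 / 27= -13.70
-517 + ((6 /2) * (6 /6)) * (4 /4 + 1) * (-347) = -2599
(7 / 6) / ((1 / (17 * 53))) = 6307 / 6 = 1051.17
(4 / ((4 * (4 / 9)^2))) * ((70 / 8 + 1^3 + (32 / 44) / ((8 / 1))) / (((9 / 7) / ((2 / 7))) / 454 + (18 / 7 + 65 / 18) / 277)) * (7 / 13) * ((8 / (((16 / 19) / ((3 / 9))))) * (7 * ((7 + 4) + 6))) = 732987280790289 / 2337077600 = 313634.12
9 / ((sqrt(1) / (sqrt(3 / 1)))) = 9 * sqrt(3) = 15.59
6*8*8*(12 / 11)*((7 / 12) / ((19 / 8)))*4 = 411.56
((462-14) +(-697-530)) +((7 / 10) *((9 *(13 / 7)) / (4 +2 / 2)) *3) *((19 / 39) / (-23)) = -896021 / 1150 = -779.15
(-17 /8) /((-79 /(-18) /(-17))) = 2601 /316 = 8.23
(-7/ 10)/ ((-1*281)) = 7/ 2810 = 0.00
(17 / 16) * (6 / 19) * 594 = 15147 / 76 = 199.30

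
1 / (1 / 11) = 11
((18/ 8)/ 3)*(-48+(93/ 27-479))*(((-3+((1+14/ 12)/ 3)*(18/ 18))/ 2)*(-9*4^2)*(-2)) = 386384/ 3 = 128794.67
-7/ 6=-1.17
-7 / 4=-1.75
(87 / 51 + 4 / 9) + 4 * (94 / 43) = 71675 / 6579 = 10.89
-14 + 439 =425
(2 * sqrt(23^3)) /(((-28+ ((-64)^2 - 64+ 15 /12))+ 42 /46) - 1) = 4232 * sqrt(23) /368475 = 0.06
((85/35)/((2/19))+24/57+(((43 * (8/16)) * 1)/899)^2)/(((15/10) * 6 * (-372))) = -10101142015/1439515896336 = -0.01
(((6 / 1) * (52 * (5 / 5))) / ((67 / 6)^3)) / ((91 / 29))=0.07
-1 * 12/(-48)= 1/4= 0.25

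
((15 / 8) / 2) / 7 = 15 / 112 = 0.13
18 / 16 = 9 / 8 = 1.12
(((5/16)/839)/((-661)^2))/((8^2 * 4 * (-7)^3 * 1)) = -5/515013896671232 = -0.00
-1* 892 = -892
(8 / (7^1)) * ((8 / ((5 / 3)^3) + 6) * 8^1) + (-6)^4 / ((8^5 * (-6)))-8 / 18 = 323504473 / 4608000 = 70.20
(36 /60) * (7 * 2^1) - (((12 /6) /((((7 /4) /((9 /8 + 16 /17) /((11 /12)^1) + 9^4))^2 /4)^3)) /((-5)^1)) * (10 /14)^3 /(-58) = -111999181783549140229699509874784863264732866 /250207314488279429185135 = -447625530103339832432.51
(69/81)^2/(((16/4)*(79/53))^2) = 1485961/72795024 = 0.02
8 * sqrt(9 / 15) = 8 * sqrt(15) / 5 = 6.20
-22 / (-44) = 1 / 2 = 0.50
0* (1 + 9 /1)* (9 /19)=0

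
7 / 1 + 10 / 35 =51 / 7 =7.29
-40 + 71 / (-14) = -631 / 14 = -45.07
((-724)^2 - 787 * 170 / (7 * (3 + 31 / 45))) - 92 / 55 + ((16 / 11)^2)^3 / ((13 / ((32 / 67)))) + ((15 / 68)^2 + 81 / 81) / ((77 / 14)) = 5378612948815873342621 / 10363542492463160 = 518993.67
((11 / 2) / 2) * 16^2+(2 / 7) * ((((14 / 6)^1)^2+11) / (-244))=2705398 / 3843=703.98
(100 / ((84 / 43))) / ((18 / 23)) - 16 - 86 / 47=845311 / 17766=47.58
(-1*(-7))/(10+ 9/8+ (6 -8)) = 56/73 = 0.77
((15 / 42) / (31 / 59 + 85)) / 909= 295 / 64215396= 0.00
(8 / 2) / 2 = 2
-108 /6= -18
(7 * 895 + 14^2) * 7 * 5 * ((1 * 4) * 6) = 5427240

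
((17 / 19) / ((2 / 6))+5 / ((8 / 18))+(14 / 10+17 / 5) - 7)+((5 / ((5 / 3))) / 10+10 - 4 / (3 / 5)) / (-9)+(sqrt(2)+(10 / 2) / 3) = sqrt(2)+133351 / 10260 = 14.41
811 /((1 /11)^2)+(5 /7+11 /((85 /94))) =58395608 /595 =98143.88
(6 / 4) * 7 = 21 / 2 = 10.50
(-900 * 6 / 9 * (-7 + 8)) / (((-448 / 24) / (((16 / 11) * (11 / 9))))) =400 / 7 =57.14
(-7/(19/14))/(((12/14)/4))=-1372/57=-24.07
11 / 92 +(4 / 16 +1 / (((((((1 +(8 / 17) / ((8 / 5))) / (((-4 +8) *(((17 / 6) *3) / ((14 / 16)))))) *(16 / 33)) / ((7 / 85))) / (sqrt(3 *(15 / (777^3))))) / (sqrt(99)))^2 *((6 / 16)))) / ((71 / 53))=43504701118 / 141858538535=0.31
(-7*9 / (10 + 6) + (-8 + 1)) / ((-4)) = 175 / 64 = 2.73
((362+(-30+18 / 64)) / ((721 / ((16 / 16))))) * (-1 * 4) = -1519 / 824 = -1.84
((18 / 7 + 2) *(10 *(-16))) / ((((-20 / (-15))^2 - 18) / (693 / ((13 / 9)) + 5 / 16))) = 143794080 / 6643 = 21645.96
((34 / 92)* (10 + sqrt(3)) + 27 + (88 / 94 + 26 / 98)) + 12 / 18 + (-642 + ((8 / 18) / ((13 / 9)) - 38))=-1336832257 / 2065791 + 17* sqrt(3) / 46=-646.49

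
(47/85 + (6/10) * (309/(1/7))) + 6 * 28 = 24928/17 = 1466.35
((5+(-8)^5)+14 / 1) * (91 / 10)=-2980159 / 10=-298015.90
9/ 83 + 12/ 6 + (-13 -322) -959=-107227/ 83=-1291.89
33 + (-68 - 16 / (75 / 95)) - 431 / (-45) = -45.69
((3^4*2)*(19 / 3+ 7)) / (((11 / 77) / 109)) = 1648080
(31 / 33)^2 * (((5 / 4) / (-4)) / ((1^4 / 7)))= -33635 / 17424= -1.93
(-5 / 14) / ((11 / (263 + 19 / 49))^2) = -416412090 / 2033647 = -204.76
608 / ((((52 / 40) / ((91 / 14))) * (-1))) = -3040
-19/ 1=-19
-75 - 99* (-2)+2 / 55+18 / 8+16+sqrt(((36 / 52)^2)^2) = 5270847 / 37180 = 141.77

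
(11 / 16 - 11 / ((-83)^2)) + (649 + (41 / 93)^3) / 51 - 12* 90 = -4822713304820083 / 4521631744368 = -1066.59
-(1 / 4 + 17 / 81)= -149 / 324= -0.46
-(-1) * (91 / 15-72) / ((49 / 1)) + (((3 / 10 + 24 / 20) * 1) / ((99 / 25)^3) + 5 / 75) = -39771311 / 31696434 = -1.25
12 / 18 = 2 / 3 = 0.67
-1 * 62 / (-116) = 31 / 58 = 0.53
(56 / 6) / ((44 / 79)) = 16.76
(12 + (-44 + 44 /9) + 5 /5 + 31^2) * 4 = 33656 /9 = 3739.56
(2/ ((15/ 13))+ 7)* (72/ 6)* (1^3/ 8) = 131/ 10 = 13.10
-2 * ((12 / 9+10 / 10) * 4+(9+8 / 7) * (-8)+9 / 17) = 50894 / 357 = 142.56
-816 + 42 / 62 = -25275 / 31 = -815.32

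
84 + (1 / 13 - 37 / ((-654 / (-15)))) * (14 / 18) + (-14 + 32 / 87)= 17201761 / 246558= 69.77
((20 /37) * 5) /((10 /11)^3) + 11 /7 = 13387 /2590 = 5.17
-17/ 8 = -2.12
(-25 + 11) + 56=42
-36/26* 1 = -18/13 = -1.38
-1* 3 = -3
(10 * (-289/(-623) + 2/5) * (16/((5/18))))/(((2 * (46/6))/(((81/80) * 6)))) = 3070548/15575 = 197.15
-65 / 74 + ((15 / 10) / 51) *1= -534 / 629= -0.85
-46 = -46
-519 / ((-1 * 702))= 173 / 234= 0.74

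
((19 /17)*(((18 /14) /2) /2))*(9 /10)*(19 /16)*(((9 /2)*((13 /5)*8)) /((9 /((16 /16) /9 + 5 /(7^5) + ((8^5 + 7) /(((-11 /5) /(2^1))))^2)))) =42893470990506457269 /12100199650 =3544856467.76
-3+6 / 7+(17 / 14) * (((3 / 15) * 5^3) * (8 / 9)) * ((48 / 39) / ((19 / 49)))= 1299455 / 15561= 83.51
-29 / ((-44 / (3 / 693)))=29 / 10164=0.00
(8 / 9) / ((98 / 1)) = 0.01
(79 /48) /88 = 79 /4224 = 0.02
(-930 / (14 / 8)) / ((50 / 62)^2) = -714984 / 875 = -817.12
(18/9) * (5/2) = 5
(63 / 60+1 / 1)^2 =1681 / 400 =4.20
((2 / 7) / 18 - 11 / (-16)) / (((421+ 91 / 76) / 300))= 336775 / 673827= 0.50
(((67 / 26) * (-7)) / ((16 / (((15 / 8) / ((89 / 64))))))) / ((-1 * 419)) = 7035 / 1939132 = 0.00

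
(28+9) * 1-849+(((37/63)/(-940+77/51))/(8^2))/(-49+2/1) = -2455008906379/3023409984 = -812.00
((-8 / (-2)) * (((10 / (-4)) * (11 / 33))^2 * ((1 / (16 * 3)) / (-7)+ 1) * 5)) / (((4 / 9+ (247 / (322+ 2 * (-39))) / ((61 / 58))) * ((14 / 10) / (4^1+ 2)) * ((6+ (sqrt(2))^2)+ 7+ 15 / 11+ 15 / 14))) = 2.42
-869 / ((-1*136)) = 869 / 136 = 6.39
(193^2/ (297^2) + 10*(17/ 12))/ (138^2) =2573753/ 3359704392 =0.00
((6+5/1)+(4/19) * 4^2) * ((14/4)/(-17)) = -1911/646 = -2.96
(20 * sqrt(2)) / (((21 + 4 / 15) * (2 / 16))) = 2400 * sqrt(2) / 319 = 10.64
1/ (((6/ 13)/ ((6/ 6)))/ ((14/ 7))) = 13/ 3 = 4.33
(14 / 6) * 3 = 7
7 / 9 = 0.78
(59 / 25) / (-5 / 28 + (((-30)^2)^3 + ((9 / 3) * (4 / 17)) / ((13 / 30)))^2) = 80685332 / 18169276997898936084614875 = 0.00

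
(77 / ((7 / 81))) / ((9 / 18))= 1782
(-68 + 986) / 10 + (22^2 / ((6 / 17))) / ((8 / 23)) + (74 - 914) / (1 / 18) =-665137 / 60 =-11085.62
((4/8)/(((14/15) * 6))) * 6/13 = 15/364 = 0.04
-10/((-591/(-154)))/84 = -55/1773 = -0.03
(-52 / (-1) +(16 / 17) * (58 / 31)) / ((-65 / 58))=-1643256 / 34255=-47.97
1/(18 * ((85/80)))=8/153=0.05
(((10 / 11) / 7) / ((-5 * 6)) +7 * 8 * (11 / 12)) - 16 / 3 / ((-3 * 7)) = 35747 / 693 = 51.58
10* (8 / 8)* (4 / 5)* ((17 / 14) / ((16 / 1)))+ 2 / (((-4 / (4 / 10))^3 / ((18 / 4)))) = 4187 / 7000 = 0.60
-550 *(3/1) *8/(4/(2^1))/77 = -600/7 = -85.71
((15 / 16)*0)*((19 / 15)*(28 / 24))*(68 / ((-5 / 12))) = 0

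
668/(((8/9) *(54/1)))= 167/12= 13.92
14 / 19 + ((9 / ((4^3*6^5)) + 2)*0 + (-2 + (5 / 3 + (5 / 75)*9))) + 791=225721 / 285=792.00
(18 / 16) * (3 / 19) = 27 / 152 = 0.18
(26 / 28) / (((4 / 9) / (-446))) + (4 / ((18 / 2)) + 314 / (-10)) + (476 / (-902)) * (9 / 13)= -7115098357 / 7387380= -963.14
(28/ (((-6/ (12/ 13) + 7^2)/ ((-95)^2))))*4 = 404320/ 17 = 23783.53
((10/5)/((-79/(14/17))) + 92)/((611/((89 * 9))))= 120.58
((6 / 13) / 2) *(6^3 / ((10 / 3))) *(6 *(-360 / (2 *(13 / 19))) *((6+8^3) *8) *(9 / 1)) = -148777026048 / 169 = -880337432.24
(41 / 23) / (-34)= -41 / 782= -0.05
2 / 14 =1 / 7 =0.14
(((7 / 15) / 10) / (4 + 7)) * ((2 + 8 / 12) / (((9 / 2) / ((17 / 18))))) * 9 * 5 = 476 / 4455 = 0.11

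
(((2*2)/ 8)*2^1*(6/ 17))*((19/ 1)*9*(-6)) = -6156/ 17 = -362.12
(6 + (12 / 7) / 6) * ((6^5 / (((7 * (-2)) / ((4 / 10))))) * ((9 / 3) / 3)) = -342144 / 245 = -1396.51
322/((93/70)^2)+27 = 1811323/8649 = 209.43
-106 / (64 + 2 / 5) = -265 / 161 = -1.65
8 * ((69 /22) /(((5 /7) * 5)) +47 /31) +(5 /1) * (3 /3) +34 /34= 214442 /8525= 25.15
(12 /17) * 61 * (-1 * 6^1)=-258.35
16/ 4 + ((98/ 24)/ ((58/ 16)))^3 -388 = -251923960/ 658503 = -382.57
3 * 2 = 6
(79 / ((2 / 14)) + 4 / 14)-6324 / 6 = -3505 / 7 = -500.71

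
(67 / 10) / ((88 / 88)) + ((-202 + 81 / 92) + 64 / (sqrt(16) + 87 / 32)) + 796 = 12087677 / 19780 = 611.11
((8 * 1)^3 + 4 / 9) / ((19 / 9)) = 4612 / 19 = 242.74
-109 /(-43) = 109 /43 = 2.53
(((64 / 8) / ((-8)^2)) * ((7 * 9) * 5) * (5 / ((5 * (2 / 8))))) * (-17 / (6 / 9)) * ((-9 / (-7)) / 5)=-4131 / 4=-1032.75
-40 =-40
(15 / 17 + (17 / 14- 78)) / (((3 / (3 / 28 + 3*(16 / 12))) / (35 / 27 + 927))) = -6508729175 / 67473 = -96464.20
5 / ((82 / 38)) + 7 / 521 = 49782 / 21361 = 2.33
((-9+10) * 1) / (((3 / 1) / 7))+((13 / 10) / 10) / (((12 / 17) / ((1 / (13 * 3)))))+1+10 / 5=19217 / 3600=5.34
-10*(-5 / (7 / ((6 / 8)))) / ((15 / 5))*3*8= 300 / 7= 42.86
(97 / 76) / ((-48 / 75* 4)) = -2425 / 4864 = -0.50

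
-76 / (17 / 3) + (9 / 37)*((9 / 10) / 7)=-589143 / 44030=-13.38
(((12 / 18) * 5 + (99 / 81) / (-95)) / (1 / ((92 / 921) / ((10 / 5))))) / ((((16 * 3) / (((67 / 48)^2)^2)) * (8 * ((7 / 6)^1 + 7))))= 1315807747937 / 6554457514967040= 0.00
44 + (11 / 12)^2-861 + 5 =-116807 / 144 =-811.16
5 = 5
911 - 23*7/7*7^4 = -54312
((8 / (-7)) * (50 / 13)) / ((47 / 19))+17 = 65109 / 4277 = 15.22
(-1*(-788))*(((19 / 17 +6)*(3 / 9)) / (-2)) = -47674 / 51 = -934.78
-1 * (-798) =798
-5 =-5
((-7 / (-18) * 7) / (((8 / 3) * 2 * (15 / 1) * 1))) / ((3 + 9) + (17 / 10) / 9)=49 / 17552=0.00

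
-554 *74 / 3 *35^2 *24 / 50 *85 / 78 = -341496680 / 39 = -8756325.13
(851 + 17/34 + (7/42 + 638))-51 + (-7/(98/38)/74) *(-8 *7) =159920/111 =1440.72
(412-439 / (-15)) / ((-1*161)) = -6619 / 2415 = -2.74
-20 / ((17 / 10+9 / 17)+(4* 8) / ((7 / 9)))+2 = 79426 / 51613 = 1.54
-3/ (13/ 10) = -30/ 13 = -2.31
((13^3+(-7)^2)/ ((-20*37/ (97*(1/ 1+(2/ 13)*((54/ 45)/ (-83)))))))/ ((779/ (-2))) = 586375573/ 777500425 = 0.75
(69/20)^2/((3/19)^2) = 190969/400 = 477.42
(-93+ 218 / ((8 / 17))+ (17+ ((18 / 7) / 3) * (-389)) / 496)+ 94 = 463.61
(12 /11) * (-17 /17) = -12 /11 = -1.09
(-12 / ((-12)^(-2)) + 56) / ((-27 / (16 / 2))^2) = -107008 / 729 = -146.79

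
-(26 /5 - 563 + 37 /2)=5393 /10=539.30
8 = 8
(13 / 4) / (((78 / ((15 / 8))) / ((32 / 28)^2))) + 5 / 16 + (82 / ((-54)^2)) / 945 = 31987171 / 77157360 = 0.41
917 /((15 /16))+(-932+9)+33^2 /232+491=1916879 /3480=550.83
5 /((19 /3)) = 0.79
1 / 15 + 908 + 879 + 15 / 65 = 348523 / 195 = 1787.30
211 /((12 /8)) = 422 /3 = 140.67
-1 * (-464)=464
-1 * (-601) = 601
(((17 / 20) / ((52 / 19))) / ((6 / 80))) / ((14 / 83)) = 26809 / 1092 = 24.55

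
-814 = -814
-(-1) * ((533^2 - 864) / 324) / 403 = 283225 / 130572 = 2.17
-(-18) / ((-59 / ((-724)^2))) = -9435168 / 59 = -159918.10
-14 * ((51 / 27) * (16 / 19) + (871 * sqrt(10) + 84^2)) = -16895872 / 171 - 12194 * sqrt(10) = -137367.08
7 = 7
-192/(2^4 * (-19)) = 12/19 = 0.63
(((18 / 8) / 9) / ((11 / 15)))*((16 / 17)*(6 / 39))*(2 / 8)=30 / 2431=0.01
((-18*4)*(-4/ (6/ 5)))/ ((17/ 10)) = 2400/ 17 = 141.18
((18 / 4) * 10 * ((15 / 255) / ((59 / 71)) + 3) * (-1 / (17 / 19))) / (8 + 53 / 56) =-17.26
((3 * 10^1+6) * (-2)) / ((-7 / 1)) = 72 / 7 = 10.29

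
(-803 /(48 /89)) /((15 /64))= -285868 /45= -6352.62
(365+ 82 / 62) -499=-4113 / 31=-132.68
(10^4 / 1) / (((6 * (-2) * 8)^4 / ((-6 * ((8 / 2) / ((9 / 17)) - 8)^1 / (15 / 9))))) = 0.00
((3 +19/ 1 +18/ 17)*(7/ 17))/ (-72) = -343/ 2601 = -0.13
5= 5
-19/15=-1.27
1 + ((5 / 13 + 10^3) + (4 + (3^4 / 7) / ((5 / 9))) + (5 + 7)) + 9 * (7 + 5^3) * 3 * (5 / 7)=1630687 / 455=3583.93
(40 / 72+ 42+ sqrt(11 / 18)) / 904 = sqrt(22) / 5424+ 383 / 8136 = 0.05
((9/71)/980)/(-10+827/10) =9/5058466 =0.00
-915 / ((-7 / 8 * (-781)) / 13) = -95160 / 5467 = -17.41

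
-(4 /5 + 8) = -44 /5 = -8.80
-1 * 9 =-9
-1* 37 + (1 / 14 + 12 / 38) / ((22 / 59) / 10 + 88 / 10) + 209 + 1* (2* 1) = 120692773 / 693462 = 174.04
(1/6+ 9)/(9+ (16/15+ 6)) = 0.57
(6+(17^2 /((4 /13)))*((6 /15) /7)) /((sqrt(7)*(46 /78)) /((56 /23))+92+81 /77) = 3204664306272 /4997133805073 - 41709032508*sqrt(7) /24985669025365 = 0.64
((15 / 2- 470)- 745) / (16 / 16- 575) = 345 / 164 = 2.10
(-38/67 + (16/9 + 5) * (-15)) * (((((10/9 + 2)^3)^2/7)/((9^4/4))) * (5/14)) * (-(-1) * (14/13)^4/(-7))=11090647519723520/20016795904669161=0.55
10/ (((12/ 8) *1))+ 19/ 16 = 377/ 48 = 7.85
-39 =-39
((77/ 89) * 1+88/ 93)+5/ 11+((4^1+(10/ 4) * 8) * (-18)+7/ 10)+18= -374234171/ 910470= -411.03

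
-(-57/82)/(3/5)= 95/82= 1.16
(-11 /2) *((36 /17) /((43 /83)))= -16434 /731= -22.48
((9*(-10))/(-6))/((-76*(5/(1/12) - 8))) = -15/3952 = -0.00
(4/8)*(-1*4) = -2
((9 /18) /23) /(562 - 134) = 1 /19688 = 0.00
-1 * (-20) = 20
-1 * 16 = -16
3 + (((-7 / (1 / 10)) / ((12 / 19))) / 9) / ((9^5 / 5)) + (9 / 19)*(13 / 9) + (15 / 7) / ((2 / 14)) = 1131906155 / 60584274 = 18.68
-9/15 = -3/5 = -0.60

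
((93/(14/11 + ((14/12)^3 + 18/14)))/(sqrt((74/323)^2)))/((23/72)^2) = 1294985615616/1349812799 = 959.38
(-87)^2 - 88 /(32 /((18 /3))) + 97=15299 /2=7649.50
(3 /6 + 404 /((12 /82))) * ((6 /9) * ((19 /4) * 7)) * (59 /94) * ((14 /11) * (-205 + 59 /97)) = -9020916669359 /902682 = -9993460.23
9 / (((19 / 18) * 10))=81 / 95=0.85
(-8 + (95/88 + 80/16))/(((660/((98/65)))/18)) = -1911/24200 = -0.08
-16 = -16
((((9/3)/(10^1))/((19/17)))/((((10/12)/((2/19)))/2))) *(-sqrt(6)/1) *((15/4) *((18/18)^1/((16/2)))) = -459 *sqrt(6)/14440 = -0.08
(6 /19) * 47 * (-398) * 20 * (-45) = 5316442.11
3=3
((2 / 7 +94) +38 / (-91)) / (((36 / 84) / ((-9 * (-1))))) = 25626 / 13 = 1971.23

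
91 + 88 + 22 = 201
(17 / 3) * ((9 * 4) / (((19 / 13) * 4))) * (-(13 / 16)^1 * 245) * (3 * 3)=-19004895 / 304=-62516.10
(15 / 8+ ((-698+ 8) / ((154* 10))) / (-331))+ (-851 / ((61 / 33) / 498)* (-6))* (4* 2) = 136874599078113 / 12437656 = 11004854.86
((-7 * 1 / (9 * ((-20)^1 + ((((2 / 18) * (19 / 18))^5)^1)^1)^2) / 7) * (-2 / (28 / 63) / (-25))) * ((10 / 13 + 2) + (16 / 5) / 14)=-8490524511310669252896768 / 56644869201351537726764246375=-0.00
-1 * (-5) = 5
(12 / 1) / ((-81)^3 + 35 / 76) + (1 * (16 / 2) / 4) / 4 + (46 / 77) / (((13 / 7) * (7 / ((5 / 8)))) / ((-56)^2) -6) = 379848985819 / 948910466614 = 0.40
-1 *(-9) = 9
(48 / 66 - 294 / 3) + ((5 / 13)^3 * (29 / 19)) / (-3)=-134034905 / 1377519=-97.30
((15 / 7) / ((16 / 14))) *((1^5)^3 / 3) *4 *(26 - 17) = 45 / 2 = 22.50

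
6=6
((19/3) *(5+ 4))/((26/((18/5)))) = 513/65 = 7.89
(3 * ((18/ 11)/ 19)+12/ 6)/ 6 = 236/ 627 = 0.38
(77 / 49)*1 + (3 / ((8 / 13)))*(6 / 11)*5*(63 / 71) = 292349 / 21868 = 13.37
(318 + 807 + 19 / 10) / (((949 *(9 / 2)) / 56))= 631064 / 42705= 14.78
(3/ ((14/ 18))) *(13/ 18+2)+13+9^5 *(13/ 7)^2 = 19960865/ 98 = 203682.30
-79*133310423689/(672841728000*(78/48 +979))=-10531523471431/659805419520000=-0.02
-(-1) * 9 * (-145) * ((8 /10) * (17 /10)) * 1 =-8874 /5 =-1774.80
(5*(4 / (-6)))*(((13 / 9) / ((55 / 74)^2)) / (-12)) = 35594 / 49005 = 0.73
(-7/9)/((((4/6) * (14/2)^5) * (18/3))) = -1/86436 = -0.00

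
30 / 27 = 10 / 9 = 1.11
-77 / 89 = -0.87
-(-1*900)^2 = -810000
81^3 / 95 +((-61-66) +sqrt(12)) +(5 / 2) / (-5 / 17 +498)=2*sqrt(3) +8788888747 / 1607590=5470.58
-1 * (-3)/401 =3/401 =0.01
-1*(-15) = 15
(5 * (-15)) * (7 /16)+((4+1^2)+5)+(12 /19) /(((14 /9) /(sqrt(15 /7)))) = -365 /16+54 * sqrt(105) /931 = -22.22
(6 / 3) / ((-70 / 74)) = -74 / 35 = -2.11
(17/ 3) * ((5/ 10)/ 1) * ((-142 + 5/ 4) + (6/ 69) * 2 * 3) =-219317/ 552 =-397.31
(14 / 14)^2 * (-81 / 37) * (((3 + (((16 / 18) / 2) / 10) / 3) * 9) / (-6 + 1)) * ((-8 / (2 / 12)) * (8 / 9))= -12672 / 25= -506.88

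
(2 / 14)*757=757 / 7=108.14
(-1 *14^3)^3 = -20661046784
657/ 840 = 0.78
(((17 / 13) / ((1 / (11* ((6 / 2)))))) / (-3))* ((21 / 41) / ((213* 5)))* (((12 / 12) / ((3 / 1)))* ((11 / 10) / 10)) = -14399 / 56764500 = -0.00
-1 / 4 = -0.25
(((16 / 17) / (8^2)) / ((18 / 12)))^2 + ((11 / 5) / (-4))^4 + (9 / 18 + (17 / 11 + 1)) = 14360693651 / 4577760000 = 3.14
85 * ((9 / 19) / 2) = 765 / 38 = 20.13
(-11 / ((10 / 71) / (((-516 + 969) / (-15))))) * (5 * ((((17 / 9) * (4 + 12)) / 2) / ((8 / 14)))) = 14033789 / 45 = 311861.98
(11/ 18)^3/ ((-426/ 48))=-1331/ 51759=-0.03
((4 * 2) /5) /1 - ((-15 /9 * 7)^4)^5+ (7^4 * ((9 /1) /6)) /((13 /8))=-494622927603223806355393957754861 /226640986065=-2182407234415082081042.54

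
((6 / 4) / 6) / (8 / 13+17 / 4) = 0.05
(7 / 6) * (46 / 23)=7 / 3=2.33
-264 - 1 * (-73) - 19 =-210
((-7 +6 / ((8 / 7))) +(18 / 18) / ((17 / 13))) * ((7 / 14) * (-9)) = 603 / 136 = 4.43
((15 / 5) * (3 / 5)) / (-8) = -0.22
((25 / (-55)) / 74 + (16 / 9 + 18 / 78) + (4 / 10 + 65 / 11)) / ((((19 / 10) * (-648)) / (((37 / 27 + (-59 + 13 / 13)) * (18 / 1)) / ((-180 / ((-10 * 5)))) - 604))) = 94802405003 / 15829698456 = 5.99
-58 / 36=-29 / 18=-1.61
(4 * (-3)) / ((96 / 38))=-19 / 4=-4.75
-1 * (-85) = 85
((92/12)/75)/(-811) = -23/182475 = -0.00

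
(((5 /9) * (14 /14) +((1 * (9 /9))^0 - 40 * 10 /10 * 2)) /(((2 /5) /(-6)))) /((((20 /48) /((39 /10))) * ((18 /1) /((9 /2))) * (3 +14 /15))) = 41301 /59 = 700.02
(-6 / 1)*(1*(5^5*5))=-93750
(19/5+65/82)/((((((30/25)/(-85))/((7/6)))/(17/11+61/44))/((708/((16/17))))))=-48321084665/57728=-837047.61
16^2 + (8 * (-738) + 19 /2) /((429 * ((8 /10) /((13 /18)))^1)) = 1157567 /4752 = 243.60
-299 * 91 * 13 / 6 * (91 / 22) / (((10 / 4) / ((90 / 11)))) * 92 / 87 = -2961318724 / 3509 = -843920.98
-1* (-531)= 531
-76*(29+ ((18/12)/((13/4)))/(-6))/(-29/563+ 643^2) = -0.01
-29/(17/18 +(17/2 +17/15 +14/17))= -22185/8722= -2.54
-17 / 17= -1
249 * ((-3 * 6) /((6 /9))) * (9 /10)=-60507 /10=-6050.70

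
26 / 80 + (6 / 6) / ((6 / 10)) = 239 / 120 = 1.99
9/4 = 2.25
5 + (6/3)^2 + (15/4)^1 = 51/4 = 12.75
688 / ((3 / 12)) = 2752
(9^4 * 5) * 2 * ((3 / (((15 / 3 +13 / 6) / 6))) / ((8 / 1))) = 885735 / 43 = 20598.49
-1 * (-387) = 387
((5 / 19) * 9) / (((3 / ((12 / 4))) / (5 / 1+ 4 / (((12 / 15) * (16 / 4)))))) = 1125 / 76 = 14.80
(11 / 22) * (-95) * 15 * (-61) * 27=2346975 / 2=1173487.50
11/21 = 0.52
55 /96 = 0.57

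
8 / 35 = 0.23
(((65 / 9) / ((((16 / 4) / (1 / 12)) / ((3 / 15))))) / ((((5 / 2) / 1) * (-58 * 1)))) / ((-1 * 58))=13 / 3633120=0.00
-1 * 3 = -3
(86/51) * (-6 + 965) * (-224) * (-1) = 18474176/51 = 362238.75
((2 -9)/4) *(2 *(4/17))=-14/17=-0.82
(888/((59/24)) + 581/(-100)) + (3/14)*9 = 14758097/41300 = 357.34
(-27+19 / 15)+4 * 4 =-146 / 15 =-9.73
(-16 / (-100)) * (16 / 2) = 32 / 25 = 1.28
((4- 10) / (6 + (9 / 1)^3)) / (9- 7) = -1 / 245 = -0.00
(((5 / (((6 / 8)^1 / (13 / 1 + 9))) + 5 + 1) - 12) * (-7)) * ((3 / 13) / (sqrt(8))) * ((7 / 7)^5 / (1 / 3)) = -4431 * sqrt(2) / 26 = -241.01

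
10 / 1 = 10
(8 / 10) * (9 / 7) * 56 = 57.60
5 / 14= 0.36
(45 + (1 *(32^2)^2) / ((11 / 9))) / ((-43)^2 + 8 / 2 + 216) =9437679 / 22759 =414.68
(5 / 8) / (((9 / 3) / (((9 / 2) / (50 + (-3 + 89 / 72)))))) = 135 / 6946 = 0.02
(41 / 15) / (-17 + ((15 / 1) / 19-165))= -779 / 51645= -0.02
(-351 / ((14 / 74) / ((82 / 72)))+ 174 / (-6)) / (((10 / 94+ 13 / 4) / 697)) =-1964721025 / 4417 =-444808.93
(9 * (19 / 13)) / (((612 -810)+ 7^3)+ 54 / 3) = 0.08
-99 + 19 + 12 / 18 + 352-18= 764 / 3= 254.67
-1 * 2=-2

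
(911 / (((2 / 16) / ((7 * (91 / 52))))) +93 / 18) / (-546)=-535699 / 3276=-163.52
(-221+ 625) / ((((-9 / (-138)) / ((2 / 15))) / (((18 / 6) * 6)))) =74336 / 5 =14867.20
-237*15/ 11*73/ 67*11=-259515/ 67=-3873.36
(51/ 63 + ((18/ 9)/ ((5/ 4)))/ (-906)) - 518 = -2733361/ 5285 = -517.19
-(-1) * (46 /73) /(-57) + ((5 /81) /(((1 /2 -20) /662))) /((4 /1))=-2343923 /4381533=-0.53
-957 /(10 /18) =-8613 /5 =-1722.60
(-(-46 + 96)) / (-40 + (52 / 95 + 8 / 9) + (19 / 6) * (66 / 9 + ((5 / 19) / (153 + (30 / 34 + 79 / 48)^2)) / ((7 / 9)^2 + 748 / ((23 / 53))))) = 14574614973110264250 / 4471934194567146839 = 3.26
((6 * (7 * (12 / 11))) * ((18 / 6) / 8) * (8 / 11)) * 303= 458136 / 121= 3786.25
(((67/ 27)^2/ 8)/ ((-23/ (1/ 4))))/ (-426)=0.00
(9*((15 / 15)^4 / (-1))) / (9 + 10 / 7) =-63 / 73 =-0.86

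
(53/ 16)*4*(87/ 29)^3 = 357.75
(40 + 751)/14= 56.50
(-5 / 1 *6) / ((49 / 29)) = -17.76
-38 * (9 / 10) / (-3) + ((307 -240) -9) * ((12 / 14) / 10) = 573 / 35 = 16.37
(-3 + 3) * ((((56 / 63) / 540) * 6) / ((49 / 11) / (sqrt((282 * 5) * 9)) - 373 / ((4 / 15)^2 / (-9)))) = 0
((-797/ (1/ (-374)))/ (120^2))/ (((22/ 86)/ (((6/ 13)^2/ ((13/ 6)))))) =1747821/ 219700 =7.96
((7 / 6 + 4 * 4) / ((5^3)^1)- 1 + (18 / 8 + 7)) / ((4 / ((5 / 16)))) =12581 / 19200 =0.66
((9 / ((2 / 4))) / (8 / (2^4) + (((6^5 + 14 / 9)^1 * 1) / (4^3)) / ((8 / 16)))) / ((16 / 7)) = 1134 / 35071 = 0.03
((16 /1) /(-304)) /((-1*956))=1 /18164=0.00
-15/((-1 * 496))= 15/496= 0.03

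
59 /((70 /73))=4307 /70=61.53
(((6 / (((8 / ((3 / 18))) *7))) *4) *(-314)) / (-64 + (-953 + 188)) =157 / 5803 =0.03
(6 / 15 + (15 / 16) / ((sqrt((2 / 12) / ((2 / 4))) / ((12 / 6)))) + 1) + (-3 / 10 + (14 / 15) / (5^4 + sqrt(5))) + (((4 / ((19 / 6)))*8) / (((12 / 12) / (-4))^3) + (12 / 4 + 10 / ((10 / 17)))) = -3482495939 / 5566335 - 7*sqrt(5) / 2929650 + 15*sqrt(3) / 8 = -622.39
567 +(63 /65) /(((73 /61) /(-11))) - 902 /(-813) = 2157219436 /3857685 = 559.20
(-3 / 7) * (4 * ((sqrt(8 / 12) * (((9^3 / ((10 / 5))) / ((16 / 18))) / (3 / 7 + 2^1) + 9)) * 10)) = -241875 * sqrt(6) / 238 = -2489.37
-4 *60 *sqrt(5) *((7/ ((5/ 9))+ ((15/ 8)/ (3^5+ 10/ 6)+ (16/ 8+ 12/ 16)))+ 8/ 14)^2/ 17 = -32152258260027 *sqrt(5)/ 8975674960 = -8009.94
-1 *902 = -902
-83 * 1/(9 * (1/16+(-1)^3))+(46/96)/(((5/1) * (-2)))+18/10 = 10013/864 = 11.59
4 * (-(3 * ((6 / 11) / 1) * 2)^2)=-5184 / 121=-42.84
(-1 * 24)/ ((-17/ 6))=144/ 17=8.47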